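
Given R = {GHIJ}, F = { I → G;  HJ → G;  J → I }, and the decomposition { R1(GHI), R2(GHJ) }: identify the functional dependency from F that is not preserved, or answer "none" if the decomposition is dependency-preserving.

J → I

Check J → I: no single fragment contains all of {IJ}, and the restricted closure of {J} across the fragments never reaches {I}.
I → G is preserved.
HJ → G is preserved.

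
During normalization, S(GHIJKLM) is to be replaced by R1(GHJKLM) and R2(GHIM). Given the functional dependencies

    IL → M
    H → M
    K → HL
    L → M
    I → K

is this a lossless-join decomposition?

No

Common attributes: R1 ∩ R2 = {GHM}.
No dependency enlarges {GHM}, so (GHM)⁺ = {GHM}.
The closure contains neither all of R1 = {GHJKLM} nor all of R2 = {GHIM}, so the common attributes are not a superkey of either fragment. The join is lossy.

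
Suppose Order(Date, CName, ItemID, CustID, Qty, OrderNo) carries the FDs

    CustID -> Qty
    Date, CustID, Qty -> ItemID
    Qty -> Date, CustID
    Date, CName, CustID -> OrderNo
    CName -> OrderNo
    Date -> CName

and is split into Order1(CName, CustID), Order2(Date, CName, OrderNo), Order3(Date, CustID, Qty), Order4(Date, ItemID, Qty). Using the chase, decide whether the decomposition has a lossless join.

Chase test. Columns are Date, CName, ItemID, CustID, Qty, OrderNo; row i has aⱼ where attribute j ∈ Orderi, else bᵢⱼ.
Initial tableau (one row per fragment):
  row 1: b11 a2 b13 a4 b15 b16
  row 2: a1 a2 b23 b24 b25 a6
  row 3: a1 b32 b33 a4 a5 b36
  row 4: a1 b42 a3 b44 a5 b46
Rows 1 and 3 agree on CustID; apply CustID→Qty and equate their Qty entries.
Rows 1 and 3 agree on Qty; apply Qty→Date, CustID and equate their Date, CustID entries.
Rows 1 and 4 agree on Qty; apply Qty→Date, CustID and equate their Date, CustID entries.
Rows 1 and 2 agree on CName; apply CName→OrderNo and equate their OrderNo entries.
Rows 1 and 3 agree on Date; apply Date→CName and equate their CName entries.
Rows 1 and 4 agree on Date; apply Date→CName and equate their CName entries.
Rows 1 and 3 agree on Date, CustID, Qty; apply Date, CustID, Qty→ItemID and equate their ItemID entries.
Rows 1 and 4 agree on Date, CustID, Qty; apply Date, CustID, Qty→ItemID and equate their ItemID entries.
Rows 1 and 3 agree on Date, CName, CustID; apply Date, CName, CustID→OrderNo and equate their OrderNo entries.
Rows 1 and 4 agree on Date, CName, CustID; apply Date, CName, CustID→OrderNo and equate their OrderNo entries.
Row 1 is now all distinguished symbols — the join is lossless.

Yes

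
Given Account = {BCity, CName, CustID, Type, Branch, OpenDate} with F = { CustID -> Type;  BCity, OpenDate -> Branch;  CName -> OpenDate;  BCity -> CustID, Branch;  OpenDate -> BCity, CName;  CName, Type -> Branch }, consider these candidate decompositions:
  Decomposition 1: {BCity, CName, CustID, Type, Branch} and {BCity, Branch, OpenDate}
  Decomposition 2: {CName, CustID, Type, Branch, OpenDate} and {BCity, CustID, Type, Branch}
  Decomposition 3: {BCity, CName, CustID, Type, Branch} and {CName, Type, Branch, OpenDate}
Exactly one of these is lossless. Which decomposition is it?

Decomposition 3

Decomposition 1: common = {BCity, Branch}, closure = {BCity, CustID, Type, Branch} → lossy.
Decomposition 2: common = {CustID, Type, Branch}, closure = {CustID, Type, Branch} → lossy.
Decomposition 3: common = {CName, Type, Branch}, closure = {BCity, CName, CustID, Type, Branch, OpenDate} → lossless.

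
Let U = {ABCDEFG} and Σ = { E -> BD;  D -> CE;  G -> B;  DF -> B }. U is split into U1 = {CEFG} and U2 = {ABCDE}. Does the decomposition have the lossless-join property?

No

Common attributes: U1 ∩ U2 = {CE}.
Closure of {CE}: E → BD applies, adding BD. So (CE)⁺ = {BCDE}.
The closure contains neither all of U1 = {CEFG} nor all of U2 = {ABCDE}, so the common attributes are not a superkey of either fragment. The join is lossy.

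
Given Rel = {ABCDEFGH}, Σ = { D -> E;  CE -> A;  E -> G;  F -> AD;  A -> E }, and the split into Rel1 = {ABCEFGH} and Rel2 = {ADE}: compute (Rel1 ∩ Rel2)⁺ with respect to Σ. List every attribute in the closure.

Rel1 ∩ Rel2 = {AE}.
E → G applies, adding G
Closure: {AEG}.

AEG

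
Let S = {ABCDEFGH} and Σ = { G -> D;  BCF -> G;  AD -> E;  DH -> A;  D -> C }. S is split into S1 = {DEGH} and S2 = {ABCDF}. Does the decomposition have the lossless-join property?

Common attributes: S1 ∩ S2 = {D}.
Closure of {D}: D → C applies, adding C. So (D)⁺ = {CD}.
The closure contains neither all of S1 = {DEGH} nor all of S2 = {ABCDF}, so the common attributes are not a superkey of either fragment. The join is lossy.

No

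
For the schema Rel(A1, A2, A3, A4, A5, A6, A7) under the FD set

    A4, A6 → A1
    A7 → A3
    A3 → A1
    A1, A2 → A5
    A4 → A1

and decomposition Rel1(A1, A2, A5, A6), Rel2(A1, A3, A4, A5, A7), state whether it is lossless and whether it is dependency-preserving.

Lossless test: (A1, A5)⁺ = {A1, A5}, which is a superkey of neither fragment — lossy.
Dependency preservation: A4, A6 → A1 is not contained in any single fragment, but the restricted closure of its left-hand side across the fragments still reaches the right-hand side; the remaining FDs each lie inside some fragment. All dependencies are preserved.

lossy but dependency-preserving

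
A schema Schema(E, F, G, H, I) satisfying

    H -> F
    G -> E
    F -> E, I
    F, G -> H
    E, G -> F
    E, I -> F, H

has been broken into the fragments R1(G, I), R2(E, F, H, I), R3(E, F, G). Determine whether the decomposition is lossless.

Yes

Chase test. Columns are E, F, G, H, I; row i has aⱼ where attribute j ∈ Ri, else bᵢⱼ.
Initial tableau (one row per fragment):
  row 1: b11 b12 a3 b14 a5
  row 2: a1 a2 b23 a4 a5
  row 3: a1 a2 a3 b34 b35
Rows 1 and 3 agree on G; apply G→E and equate their E entries.
Rows 2 and 3 agree on F; apply F→E, I and equate their E, I entries.
Rows 1 and 3 agree on E, G; apply E, G→F and equate their F entries.
Rows 1 and 2 agree on E, I; apply E, I→F, H and equate their F, H entries.
Rows 1 and 3 agree on E, I; apply E, I→F, H and equate their F, H entries.
Row 1 is now all distinguished symbols — the join is lossless.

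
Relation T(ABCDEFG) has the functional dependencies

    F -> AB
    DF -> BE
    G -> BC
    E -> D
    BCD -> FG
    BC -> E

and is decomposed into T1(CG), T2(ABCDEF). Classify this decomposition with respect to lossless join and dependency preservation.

lossy and not dependency-preserving

Lossless test: (C)⁺ = {C}, which is a superkey of neither fragment — lossy.
Dependency preservation: the restricted closure of {G} across the fragments never reaches {BC}, so G → BC cannot be enforced without a join — not preserved.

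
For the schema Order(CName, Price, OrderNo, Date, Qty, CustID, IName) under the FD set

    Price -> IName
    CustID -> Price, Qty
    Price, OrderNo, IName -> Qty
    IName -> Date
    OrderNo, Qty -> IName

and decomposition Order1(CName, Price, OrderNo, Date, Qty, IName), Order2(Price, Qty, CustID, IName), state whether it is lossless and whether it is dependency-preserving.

Lossless test: (Price, Qty, IName)⁺ = {Price, Date, Qty, IName}, which is a superkey of neither fragment — lossy.
Dependency preservation: every FD's attributes lie within a single fragment, so each can be enforced locally — preserved.

lossy but dependency-preserving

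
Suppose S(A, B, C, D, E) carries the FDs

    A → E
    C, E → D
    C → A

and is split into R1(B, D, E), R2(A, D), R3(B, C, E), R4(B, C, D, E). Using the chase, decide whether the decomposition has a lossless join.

Chase test. Columns are A, B, C, D, E; row i has aⱼ where attribute j ∈ Ri, else bᵢⱼ.
Initial tableau (one row per fragment):
  row 1: b11 a2 b13 a4 a5
  row 2: a1 b22 b23 a4 b25
  row 3: b31 a2 a3 b34 a5
  row 4: b41 a2 a3 a4 a5
Rows 3 and 4 agree on C, E; apply C, E→D and equate their D entries.
Rows 3 and 4 agree on C; apply C→A and equate their A entries.
No row becomes fully distinguished — the join is lossy.

No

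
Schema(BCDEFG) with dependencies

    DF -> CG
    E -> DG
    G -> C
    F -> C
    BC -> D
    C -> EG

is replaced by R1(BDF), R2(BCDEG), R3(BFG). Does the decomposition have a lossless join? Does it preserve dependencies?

lossless and dependency-preserving

Lossless test (chase): Rows 2 and 3 agree on G; apply G→C and equate their C entries. Rows 1 and 3 agree on F; apply F→C and equate their C entries. Rows 1 and 3 agree on BC; apply BC→D and equate their D entries. Rows 1 and 2 agree on C; apply C→EG and equate their EG entries. Rows 1 and 3 agree on C; apply C→EG and equate their EG entries. Row 1 is now all distinguished symbols — the join is lossless.
Dependency preservation: DF → CG; F → C are not contained in any single fragment, but the restricted closure of each left-hand side across the fragments still reaches the right-hand side; the remaining FDs each lie inside some fragment. All dependencies are preserved.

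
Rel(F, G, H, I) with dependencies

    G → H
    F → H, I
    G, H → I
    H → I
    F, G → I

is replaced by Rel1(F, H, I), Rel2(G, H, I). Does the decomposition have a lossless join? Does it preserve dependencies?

lossy but dependency-preserving

Lossless test: (H, I)⁺ = {H, I}, which is a superkey of neither fragment — lossy.
Dependency preservation: F, G → I is not contained in any single fragment, but the restricted closure of its left-hand side across the fragments still reaches the right-hand side; the remaining FDs each lie inside some fragment. All dependencies are preserved.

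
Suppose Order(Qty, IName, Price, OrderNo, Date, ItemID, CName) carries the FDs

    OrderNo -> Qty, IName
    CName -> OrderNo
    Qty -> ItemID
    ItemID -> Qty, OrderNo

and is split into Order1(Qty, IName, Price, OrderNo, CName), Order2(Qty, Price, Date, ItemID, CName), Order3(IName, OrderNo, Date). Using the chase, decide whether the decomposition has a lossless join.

Chase test. Columns are Qty, IName, Price, OrderNo, Date, ItemID, CName; row i has aⱼ where attribute j ∈ Orderi, else bᵢⱼ.
Initial tableau (one row per fragment):
  row 1: a1 a2 a3 a4 b15 b16 a7
  row 2: a1 b22 a3 b24 a5 a6 a7
  row 3: b31 a2 b33 a4 a5 b36 b37
Rows 1 and 3 agree on OrderNo; apply OrderNo→Qty, IName and equate their Qty, IName entries.
Rows 1 and 2 agree on CName; apply CName→OrderNo and equate their OrderNo entries.
Rows 1 and 2 agree on Qty; apply Qty→ItemID and equate their ItemID entries.
Rows 1 and 3 agree on Qty; apply Qty→ItemID and equate their ItemID entries.
Rows 1 and 2 agree on OrderNo; apply OrderNo→Qty, IName and equate their Qty, IName entries.
Row 2 is now all distinguished symbols — the join is lossless.

Yes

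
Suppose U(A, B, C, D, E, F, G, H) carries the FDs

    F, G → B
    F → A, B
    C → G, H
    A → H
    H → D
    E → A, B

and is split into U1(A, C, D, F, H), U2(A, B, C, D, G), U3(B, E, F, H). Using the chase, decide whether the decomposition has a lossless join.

No

Chase test. Columns are A, B, C, D, E, F, G, H; row i has aⱼ where attribute j ∈ Ui, else bᵢⱼ.
Initial tableau (one row per fragment):
  row 1: a1 b12 a3 a4 b15 a6 b17 a8
  row 2: a1 a2 a3 a4 b25 b26 a7 b28
  row 3: b31 a2 b33 b34 a5 a6 b37 a8
Rows 1 and 3 agree on F; apply F→A, B and equate their A, B entries.
Rows 1 and 2 agree on C; apply C→G, H and equate their G, H entries.
Rows 1 and 3 agree on H; apply H→D and equate their D entries.
No row becomes fully distinguished — the join is lossy.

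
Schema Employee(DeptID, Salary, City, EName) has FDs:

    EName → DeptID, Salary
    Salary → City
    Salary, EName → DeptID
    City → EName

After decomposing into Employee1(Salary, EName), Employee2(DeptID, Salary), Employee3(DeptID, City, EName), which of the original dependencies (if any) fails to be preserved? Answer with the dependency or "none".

EName → DeptID, Salary: restricted closure across fragments reaches DeptID, Salary.
Salary → City: restricted closure across fragments reaches City.
Salary, EName → DeptID: restricted closure across fragments reaches DeptID.
City → EName lies within Employee3.
Every dependency is enforceable on the fragments, so the decomposition is dependency-preserving.

none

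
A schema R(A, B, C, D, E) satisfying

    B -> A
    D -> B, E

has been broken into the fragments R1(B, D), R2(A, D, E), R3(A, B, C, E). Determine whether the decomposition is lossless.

No

Chase test. Columns are A, B, C, D, E; row i has aⱼ where attribute j ∈ Ri, else bᵢⱼ.
Initial tableau (one row per fragment):
  row 1: b11 a2 b13 a4 b15
  row 2: a1 b22 b23 a4 a5
  row 3: a1 a2 a3 b34 a5
Rows 1 and 3 agree on B; apply B→A and equate their A entries.
Rows 1 and 2 agree on D; apply D→B, E and equate their B, E entries.
No row becomes fully distinguished — the join is lossy.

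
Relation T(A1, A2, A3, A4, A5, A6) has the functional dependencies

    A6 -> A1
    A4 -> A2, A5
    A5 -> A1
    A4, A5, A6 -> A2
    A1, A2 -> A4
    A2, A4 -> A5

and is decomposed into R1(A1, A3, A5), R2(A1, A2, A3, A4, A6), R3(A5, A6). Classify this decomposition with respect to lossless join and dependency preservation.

lossy and not dependency-preserving

Lossless test (chase): Rows 2 and 3 agree on A6; apply A6→A1 and equate their A1 entries. No row becomes fully distinguished — the join is lossy.
Dependency preservation: the restricted closure of {A4} across the fragments never reaches {A2, A5}, so A4 → A2, A5 cannot be enforced without a join — not preserved.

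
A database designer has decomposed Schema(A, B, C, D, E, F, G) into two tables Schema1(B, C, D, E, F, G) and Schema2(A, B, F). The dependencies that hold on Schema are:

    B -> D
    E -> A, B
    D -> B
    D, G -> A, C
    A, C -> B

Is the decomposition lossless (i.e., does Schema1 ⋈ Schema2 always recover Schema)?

No

Common attributes: Schema1 ∩ Schema2 = {B, F}.
Closure of {B, F}: B → D applies, adding D. So (B, F)⁺ = {B, D, F}.
The closure contains neither all of Schema1 = {B, C, D, E, F, G} nor all of Schema2 = {A, B, F}, so the common attributes are not a superkey of either fragment. The join is lossy.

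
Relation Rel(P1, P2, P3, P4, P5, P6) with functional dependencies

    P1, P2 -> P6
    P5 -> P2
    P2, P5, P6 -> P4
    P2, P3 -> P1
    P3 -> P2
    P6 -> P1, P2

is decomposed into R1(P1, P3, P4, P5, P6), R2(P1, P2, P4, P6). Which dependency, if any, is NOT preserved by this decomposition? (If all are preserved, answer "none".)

P5 -> P2

Check P5 → P2: no single fragment contains all of {P2, P5}, and the restricted closure of {P5} across the fragments never reaches {P2}.
P1, P2 → P6 is preserved.
P2, P5, P6 → P4 is preserved.
P2, P3 → P1 is preserved.
P3 → P2 is preserved.
P6 → P1, P2 is preserved.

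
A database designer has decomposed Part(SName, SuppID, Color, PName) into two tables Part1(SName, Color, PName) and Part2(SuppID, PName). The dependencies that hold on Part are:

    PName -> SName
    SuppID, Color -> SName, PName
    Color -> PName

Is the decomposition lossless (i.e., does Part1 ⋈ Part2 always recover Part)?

No

Common attributes: Part1 ∩ Part2 = {PName}.
Closure of {PName}: PName → SName applies, adding SName. So (PName)⁺ = {SName, PName}.
The closure contains neither all of Part1 = {SName, Color, PName} nor all of Part2 = {SuppID, PName}, so the common attributes are not a superkey of either fragment. The join is lossy.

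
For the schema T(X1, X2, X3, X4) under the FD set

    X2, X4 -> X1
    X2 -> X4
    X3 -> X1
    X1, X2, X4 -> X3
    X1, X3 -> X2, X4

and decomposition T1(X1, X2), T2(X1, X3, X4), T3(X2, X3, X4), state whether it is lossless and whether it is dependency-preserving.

Lossless test (chase): Rows 1 and 3 agree on X2; apply X2→X4 and equate their X4 entries. Rows 2 and 3 agree on X3; apply X3→X1 and equate their X1 entries. Rows 1 and 3 agree on X1, X2, X4; apply X1, X2, X4→X3 and equate their X3 entries. Rows 1 and 2 agree on X1, X3; apply X1, X3→X2, X4 and equate their X2, X4 entries. Row 1 is now all distinguished symbols — the join is lossless.
Dependency preservation: X2, X4 → X1; X1, X2, X4 → X3; X1, X3 → X2, X4 are not contained in any single fragment, but the restricted closure of each left-hand side across the fragments still reaches the right-hand side; the remaining FDs each lie inside some fragment. All dependencies are preserved.

lossless and dependency-preserving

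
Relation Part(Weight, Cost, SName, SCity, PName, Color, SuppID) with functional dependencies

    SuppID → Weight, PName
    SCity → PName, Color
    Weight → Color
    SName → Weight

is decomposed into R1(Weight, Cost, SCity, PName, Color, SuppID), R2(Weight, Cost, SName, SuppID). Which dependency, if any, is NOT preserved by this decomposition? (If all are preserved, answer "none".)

none

SuppID → Weight, PName lies within R1.
SCity → PName, Color lies within R1.
Weight → Color lies within R1.
SName → Weight lies within R2.
Every dependency is enforceable on the fragments, so the decomposition is dependency-preserving.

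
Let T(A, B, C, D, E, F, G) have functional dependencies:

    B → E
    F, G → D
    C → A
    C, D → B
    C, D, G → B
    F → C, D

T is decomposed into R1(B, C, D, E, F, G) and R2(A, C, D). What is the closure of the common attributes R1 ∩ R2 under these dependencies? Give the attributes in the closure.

A, B, C, D, E

R1 ∩ R2 = {C, D}.
C → A applies, adding A
C, D → B applies, adding B
B → E applies, adding E
Closure: {A, B, C, D, E}.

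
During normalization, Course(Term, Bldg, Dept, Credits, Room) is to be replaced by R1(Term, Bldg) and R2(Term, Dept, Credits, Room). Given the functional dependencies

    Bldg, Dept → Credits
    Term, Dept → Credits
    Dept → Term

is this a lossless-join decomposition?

No

Common attributes: R1 ∩ R2 = {Term}.
No dependency enlarges {Term}, so (Term)⁺ = {Term}.
The closure contains neither all of R1 = {Term, Bldg} nor all of R2 = {Term, Dept, Credits, Room}, so the common attributes are not a superkey of either fragment. The join is lossy.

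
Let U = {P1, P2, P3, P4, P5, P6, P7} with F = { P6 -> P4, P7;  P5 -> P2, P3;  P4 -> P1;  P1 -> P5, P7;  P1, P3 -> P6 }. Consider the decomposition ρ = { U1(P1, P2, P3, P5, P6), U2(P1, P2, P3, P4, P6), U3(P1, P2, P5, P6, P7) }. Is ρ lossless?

Yes

Chase test. Columns are P1, P2, P3, P4, P5, P6, P7; row i has aⱼ where attribute j ∈ Ui, else bᵢⱼ.
Initial tableau (one row per fragment):
  row 1: a1 a2 a3 b14 a5 a6 b17
  row 2: a1 a2 a3 a4 b25 a6 b27
  row 3: a1 a2 b33 b34 a5 a6 a7
Rows 1 and 2 agree on P6; apply P6→P4, P7 and equate their P4, P7 entries.
Rows 1 and 3 agree on P6; apply P6→P4, P7 and equate their P4, P7 entries.
Rows 1 and 3 agree on P5; apply P5→P2, P3 and equate their P2, P3 entries.
Rows 1 and 2 agree on P1; apply P1→P5, P7 and equate their P5, P7 entries.
Row 1 is now all distinguished symbols — the join is lossless.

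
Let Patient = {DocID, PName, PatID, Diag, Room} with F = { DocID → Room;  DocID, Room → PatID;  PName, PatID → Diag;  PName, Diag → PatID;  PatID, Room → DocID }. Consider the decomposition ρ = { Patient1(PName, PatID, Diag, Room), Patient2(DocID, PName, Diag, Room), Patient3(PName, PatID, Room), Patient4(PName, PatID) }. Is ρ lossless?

Chase test. Columns are DocID, PName, PatID, Diag, Room; row i has aⱼ where attribute j ∈ Patienti, else bᵢⱼ.
Initial tableau (one row per fragment):
  row 1: b11 a2 a3 a4 a5
  row 2: a1 a2 b23 a4 a5
  row 3: b31 a2 a3 b34 a5
  row 4: b41 a2 a3 b44 b45
Rows 1 and 3 agree on PName, PatID; apply PName, PatID→Diag and equate their Diag entries.
Rows 1 and 4 agree on PName, PatID; apply PName, PatID→Diag and equate their Diag entries.
Rows 1 and 2 agree on PName, Diag; apply PName, Diag→PatID and equate their PatID entries.
Rows 1 and 2 agree on PatID, Room; apply PatID, Room→DocID and equate their DocID entries.
Rows 1 and 3 agree on PatID, Room; apply PatID, Room→DocID and equate their DocID entries.
Row 1 is now all distinguished symbols — the join is lossless.

Yes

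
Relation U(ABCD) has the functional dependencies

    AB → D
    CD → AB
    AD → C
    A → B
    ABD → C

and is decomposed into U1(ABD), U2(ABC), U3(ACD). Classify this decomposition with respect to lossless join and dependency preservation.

lossless and dependency-preserving

Lossless test (chase): Rows 1 and 2 agree on AB; apply AB→D and equate their D entries. Rows 2 and 3 agree on CD; apply CD→AB and equate their AB entries. Rows 1 and 2 agree on AD; apply AD→C and equate their C entries. Row 1 is now all distinguished symbols — the join is lossless.
Dependency preservation: CD → AB; ABD → C are not contained in any single fragment, but the restricted closure of each left-hand side across the fragments still reaches the right-hand side; the remaining FDs each lie inside some fragment. All dependencies are preserved.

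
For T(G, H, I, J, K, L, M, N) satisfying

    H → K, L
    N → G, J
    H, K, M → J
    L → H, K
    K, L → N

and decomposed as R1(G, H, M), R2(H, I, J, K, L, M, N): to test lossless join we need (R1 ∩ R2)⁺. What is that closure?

G, H, J, K, L, M, N

R1 ∩ R2 = {H, M}.
H → K, L applies, adding K, L
H, K, M → J applies, adding J
K, L → N applies, adding N
N → G, J applies, adding G
Closure: {G, H, J, K, L, M, N}.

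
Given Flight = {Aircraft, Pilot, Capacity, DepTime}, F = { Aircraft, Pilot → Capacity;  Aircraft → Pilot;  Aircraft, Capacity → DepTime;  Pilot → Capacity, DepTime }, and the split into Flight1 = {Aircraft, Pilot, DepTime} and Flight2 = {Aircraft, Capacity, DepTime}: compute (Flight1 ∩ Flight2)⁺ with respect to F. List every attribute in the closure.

Aircraft, Pilot, Capacity, DepTime

Flight1 ∩ Flight2 = {Aircraft, DepTime}.
Aircraft → Pilot applies, adding Pilot
Pilot → Capacity, DepTime applies, adding Capacity
Closure: {Aircraft, Pilot, Capacity, DepTime}.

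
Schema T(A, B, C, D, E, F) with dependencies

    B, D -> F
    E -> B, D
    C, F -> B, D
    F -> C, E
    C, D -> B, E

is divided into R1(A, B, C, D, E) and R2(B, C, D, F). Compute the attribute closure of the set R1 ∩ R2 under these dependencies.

R1 ∩ R2 = {B, C, D}.
B, D → F applies, adding F
F → C, E applies, adding E
Closure: {B, C, D, E, F}.

B, C, D, E, F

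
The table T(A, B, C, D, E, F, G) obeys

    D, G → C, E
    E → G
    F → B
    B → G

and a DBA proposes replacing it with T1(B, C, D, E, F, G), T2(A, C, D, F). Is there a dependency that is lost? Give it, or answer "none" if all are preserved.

none

D, G → C, E lies within T1.
E → G lies within T1.
F → B lies within T1.
B → G lies within T1.
Every dependency is enforceable on the fragments, so the decomposition is dependency-preserving.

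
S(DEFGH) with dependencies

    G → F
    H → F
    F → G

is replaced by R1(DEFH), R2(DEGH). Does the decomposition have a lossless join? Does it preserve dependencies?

lossless but not dependency-preserving

Lossless test: (DEH)⁺ = {DEFGH}, which contains all of one fragment — lossless.
Dependency preservation: the restricted closure of {G} across the fragments never reaches {F}, so G → F cannot be enforced without a join — not preserved.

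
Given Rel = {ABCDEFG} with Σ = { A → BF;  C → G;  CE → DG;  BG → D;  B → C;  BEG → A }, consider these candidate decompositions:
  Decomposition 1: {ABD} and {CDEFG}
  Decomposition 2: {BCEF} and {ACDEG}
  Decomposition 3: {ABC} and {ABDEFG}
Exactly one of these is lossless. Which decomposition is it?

Decomposition 1: common = {D}, closure = {D} → lossy.
Decomposition 2: common = {CE}, closure = {CDEG} → lossy.
Decomposition 3: common = {AB}, closure = {ABCDFG} → lossless.

Decomposition 3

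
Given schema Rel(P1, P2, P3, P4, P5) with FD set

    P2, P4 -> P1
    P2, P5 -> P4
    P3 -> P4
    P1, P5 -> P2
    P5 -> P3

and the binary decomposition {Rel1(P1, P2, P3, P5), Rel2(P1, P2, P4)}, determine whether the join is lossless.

Common attributes: Rel1 ∩ Rel2 = {P1, P2}.
No dependency enlarges {P1, P2}, so (P1, P2)⁺ = {P1, P2}.
The closure contains neither all of Rel1 = {P1, P2, P3, P5} nor all of Rel2 = {P1, P2, P4}, so the common attributes are not a superkey of either fragment. The join is lossy.

No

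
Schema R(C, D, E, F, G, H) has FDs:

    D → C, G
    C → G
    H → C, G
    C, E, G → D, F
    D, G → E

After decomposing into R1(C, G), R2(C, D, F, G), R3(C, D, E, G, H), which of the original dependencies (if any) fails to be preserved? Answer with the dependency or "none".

D → C, G lies within R2.
C → G lies within R1.
H → C, G lies within R3.
C, E, G → D, F: restricted closure across fragments reaches D, F.
D, G → E lies within R3.
Every dependency is enforceable on the fragments, so the decomposition is dependency-preserving.

none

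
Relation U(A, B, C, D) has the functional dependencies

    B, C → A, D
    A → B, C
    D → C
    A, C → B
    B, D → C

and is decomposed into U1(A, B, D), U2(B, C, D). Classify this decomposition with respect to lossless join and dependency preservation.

lossless and dependency-preserving

Lossless test: (B, D)⁺ = {A, B, C, D}, which contains all of one fragment — lossless.
Dependency preservation: B, C → A, D; A → B, C; A, C → B are not contained in any single fragment, but the restricted closure of each left-hand side across the fragments still reaches the right-hand side; the remaining FDs each lie inside some fragment. All dependencies are preserved.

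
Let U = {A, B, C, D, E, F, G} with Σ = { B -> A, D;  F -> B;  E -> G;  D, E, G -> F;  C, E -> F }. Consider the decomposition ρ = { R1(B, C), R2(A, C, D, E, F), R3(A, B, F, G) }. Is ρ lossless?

Chase test. Columns are A, B, C, D, E, F, G; row i has aⱼ where attribute j ∈ Ri, else bᵢⱼ.
Initial tableau (one row per fragment):
  row 1: b11 a2 a3 b14 b15 b16 b17
  row 2: a1 b22 a3 a4 a5 a6 b27
  row 3: a1 a2 b33 b34 b35 a6 a7
Rows 1 and 3 agree on B; apply B→A, D and equate their A, D entries.
Rows 2 and 3 agree on F; apply F→B and equate their B entries.
Rows 1 and 2 agree on B; apply B→A, D and equate their A, D entries.
No row becomes fully distinguished — the join is lossy.

No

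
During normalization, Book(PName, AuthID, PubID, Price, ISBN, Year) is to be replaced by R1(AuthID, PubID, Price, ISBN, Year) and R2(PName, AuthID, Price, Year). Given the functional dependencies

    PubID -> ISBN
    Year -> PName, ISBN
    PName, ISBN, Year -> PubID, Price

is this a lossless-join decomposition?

Common attributes: R1 ∩ R2 = {AuthID, Price, Year}.
Closure of {AuthID, Price, Year}: Year → PName, ISBN applies, adding PName, ISBN; PName, ISBN, Year → PubID, Price applies, adding PubID. So (AuthID, Price, Year)⁺ = {PName, AuthID, PubID, Price, ISBN, Year}.
This closure contains every attribute of R1, so R1 ∩ R2 → R1. The join is lossless.

Yes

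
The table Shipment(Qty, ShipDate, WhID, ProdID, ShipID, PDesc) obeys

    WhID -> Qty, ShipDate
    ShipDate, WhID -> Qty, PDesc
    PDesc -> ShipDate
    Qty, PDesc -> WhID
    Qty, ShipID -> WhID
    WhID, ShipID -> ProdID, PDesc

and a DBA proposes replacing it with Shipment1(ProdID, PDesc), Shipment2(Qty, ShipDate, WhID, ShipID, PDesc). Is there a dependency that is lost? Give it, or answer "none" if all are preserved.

WhID, ShipID -> ProdID, PDesc

Check WhID, ShipID → ProdID, PDesc: no single fragment contains all of {WhID, ProdID, ShipID, PDesc}, and the restricted closure of {WhID, ShipID} across the fragments never reaches {ProdID, PDesc}.
WhID → Qty, ShipDate is preserved.
ShipDate, WhID → Qty, PDesc is preserved.
PDesc → ShipDate is preserved.
Qty, PDesc → WhID is preserved.
Qty, ShipID → WhID is preserved.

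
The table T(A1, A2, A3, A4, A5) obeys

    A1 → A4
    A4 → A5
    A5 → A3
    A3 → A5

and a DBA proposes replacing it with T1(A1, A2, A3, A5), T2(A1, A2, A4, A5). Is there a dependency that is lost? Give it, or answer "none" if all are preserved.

none

A1 → A4 lies within T2.
A4 → A5 lies within T2.
A5 → A3 lies within T1.
A3 → A5 lies within T1.
Every dependency is enforceable on the fragments, so the decomposition is dependency-preserving.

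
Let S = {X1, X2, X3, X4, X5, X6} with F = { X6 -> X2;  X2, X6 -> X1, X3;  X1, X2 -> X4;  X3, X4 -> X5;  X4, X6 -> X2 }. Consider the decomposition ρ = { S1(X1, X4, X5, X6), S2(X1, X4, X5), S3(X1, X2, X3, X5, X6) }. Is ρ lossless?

Yes

Chase test. Columns are X1, X2, X3, X4, X5, X6; row i has aⱼ where attribute j ∈ Si, else bᵢⱼ.
Initial tableau (one row per fragment):
  row 1: a1 b12 b13 a4 a5 a6
  row 2: a1 b22 b23 a4 a5 b26
  row 3: a1 a2 a3 b34 a5 a6
Rows 1 and 3 agree on X6; apply X6→X2 and equate their X2 entries.
Rows 1 and 3 agree on X2, X6; apply X2, X6→X1, X3 and equate their X1, X3 entries.
Rows 1 and 3 agree on X1, X2; apply X1, X2→X4 and equate their X4 entries.
Row 1 is now all distinguished symbols — the join is lossless.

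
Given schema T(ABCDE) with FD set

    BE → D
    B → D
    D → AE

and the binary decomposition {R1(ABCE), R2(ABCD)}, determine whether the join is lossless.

Common attributes: R1 ∩ R2 = {ABC}.
Closure of {ABC}: B → D applies, adding D; D → AE applies, adding E. So (ABC)⁺ = {ABCDE}.
This closure contains every attribute of R1, so R1 ∩ R2 → R1. The join is lossless.

Yes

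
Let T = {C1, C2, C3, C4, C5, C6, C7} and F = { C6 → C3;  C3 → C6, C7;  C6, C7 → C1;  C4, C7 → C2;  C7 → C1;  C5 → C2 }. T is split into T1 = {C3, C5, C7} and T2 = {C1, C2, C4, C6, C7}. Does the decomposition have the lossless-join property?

No

Common attributes: T1 ∩ T2 = {C7}.
Closure of {C7}: C7 → C1 applies, adding C1. So (C7)⁺ = {C1, C7}.
The closure contains neither all of T1 = {C3, C5, C7} nor all of T2 = {C1, C2, C4, C6, C7}, so the common attributes are not a superkey of either fragment. The join is lossy.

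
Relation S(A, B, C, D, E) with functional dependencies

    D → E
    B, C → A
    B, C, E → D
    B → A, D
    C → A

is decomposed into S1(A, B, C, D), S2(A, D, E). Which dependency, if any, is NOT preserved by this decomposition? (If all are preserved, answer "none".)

none

D → E lies within S2.
B, C → A lies within S1.
B, C, E → D: restricted closure across fragments reaches D.
B → A, D lies within S1.
C → A lies within S1.
Every dependency is enforceable on the fragments, so the decomposition is dependency-preserving.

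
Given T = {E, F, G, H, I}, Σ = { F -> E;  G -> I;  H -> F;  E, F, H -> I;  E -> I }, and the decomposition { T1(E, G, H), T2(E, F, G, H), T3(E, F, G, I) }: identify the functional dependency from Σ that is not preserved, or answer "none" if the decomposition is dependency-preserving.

none

F → E lies within T2.
G → I lies within T3.
H → F lies within T2.
E, F, H → I: restricted closure across fragments reaches I.
E → I lies within T3.
Every dependency is enforceable on the fragments, so the decomposition is dependency-preserving.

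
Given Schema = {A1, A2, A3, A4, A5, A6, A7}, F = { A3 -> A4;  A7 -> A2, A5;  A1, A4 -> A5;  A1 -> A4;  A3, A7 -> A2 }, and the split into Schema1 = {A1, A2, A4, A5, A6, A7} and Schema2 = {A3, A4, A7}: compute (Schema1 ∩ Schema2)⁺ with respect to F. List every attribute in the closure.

A2, A4, A5, A7

Schema1 ∩ Schema2 = {A4, A7}.
A7 → A2, A5 applies, adding A2, A5
Closure: {A2, A4, A5, A7}.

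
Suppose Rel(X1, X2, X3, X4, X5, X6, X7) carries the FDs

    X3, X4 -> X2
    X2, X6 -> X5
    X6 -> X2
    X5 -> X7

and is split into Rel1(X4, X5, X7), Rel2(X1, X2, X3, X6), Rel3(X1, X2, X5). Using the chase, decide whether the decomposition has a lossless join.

No

Chase test. Columns are X1, X2, X3, X4, X5, X6, X7; row i has aⱼ where attribute j ∈ Reli, else bᵢⱼ.
Initial tableau (one row per fragment):
  row 1: b11 b12 b13 a4 a5 b16 a7
  row 2: a1 a2 a3 b24 b25 a6 b27
  row 3: a1 a2 b33 b34 a5 b36 b37
Rows 1 and 3 agree on X5; apply X5→X7 and equate their X7 entries.
No row becomes fully distinguished — the join is lossy.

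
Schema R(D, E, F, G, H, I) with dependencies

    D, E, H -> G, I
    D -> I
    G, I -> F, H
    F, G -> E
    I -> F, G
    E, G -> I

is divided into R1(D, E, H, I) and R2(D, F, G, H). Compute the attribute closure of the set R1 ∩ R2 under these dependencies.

R1 ∩ R2 = {D, H}.
D → I applies, adding I
I → F, G applies, adding F, G
F, G → E applies, adding E
Closure: {D, E, F, G, H, I}.

D, E, F, G, H, I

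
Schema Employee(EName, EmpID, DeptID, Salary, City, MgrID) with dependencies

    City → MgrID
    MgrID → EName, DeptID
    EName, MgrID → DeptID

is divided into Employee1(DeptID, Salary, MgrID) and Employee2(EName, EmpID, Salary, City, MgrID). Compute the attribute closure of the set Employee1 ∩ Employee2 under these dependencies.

EName, DeptID, Salary, MgrID

Employee1 ∩ Employee2 = {Salary, MgrID}.
MgrID → EName, DeptID applies, adding EName, DeptID
Closure: {EName, DeptID, Salary, MgrID}.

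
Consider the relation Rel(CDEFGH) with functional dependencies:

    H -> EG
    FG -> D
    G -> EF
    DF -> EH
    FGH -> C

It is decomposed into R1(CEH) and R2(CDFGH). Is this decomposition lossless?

Common attributes: R1 ∩ R2 = {CH}.
Closure of {CH}: H → EG applies, adding EG; G → EF applies, adding F; FG → D applies, adding D. So (CH)⁺ = {CDEFGH}.
This closure contains every attribute of R1, so R1 ∩ R2 → R1. The join is lossless.

Yes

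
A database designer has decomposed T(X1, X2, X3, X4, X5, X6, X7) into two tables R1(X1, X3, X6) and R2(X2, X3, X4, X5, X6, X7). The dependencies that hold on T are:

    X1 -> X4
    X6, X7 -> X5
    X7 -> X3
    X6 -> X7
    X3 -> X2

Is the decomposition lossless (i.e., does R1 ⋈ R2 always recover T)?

No

Common attributes: R1 ∩ R2 = {X3, X6}.
Closure of {X3, X6}: X6 → X7 applies, adding X7; X3 → X2 applies, adding X2; X6, X7 → X5 applies, adding X5. So (X3, X6)⁺ = {X2, X3, X5, X6, X7}.
The closure contains neither all of R1 = {X1, X3, X6} nor all of R2 = {X2, X3, X4, X5, X6, X7}, so the common attributes are not a superkey of either fragment. The join is lossy.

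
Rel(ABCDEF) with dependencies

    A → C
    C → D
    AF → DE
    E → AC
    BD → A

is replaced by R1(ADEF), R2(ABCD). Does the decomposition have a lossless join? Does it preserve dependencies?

Lossless test: (AD)⁺ = {ACD}, which is a superkey of neither fragment — lossy.
Dependency preservation: E → AC is not contained in any single fragment, but the restricted closure of its left-hand side across the fragments still reaches the right-hand side; the remaining FDs each lie inside some fragment. All dependencies are preserved.

lossy but dependency-preserving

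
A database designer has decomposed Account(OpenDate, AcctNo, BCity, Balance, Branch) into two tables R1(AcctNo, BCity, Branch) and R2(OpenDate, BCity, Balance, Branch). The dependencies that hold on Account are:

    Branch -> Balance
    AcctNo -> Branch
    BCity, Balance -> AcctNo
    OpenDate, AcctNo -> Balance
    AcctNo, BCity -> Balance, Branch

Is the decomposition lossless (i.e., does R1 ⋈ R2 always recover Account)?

Common attributes: R1 ∩ R2 = {BCity, Branch}.
Closure of {BCity, Branch}: Branch → Balance applies, adding Balance; BCity, Balance → AcctNo applies, adding AcctNo. So (BCity, Branch)⁺ = {AcctNo, BCity, Balance, Branch}.
This closure contains every attribute of R1, so R1 ∩ R2 → R1. The join is lossless.

Yes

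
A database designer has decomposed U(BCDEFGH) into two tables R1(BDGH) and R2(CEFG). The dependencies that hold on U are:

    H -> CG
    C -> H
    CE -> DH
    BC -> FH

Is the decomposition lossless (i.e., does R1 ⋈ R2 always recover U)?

Common attributes: R1 ∩ R2 = {G}.
No dependency enlarges {G}, so (G)⁺ = {G}.
The closure contains neither all of R1 = {BDGH} nor all of R2 = {CEFG}, so the common attributes are not a superkey of either fragment. The join is lossy.

No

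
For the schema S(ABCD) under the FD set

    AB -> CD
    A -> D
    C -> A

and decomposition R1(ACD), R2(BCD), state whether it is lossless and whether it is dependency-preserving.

Lossless test: (CD)⁺ = {ACD}, which contains all of one fragment — lossless.
Dependency preservation: the restricted closure of {AB} across the fragments never reaches {CD}, so AB → CD cannot be enforced without a join — not preserved.

lossless but not dependency-preserving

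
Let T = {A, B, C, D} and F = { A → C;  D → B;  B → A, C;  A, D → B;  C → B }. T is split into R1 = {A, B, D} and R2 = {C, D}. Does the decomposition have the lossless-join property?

Yes

Common attributes: R1 ∩ R2 = {D}.
Closure of {D}: D → B applies, adding B; B → A, C applies, adding A, C. So (D)⁺ = {A, B, C, D}.
This closure contains every attribute of R1, so R1 ∩ R2 → R1. The join is lossless.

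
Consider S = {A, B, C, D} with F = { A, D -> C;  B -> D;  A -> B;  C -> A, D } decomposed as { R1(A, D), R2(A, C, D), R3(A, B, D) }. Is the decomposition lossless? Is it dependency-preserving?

lossless and dependency-preserving

Lossless test (chase): Rows 1 and 2 agree on A, D; apply A, D→C and equate their C entries. Rows 1 and 3 agree on A, D; apply A, D→C and equate their C entries. Rows 1 and 2 agree on A; apply A→B and equate their B entries. Rows 1 and 3 agree on A; apply A→B and equate their B entries. Row 1 is now all distinguished symbols — the join is lossless.
Dependency preservation: every FD's attributes lie within a single fragment, so each can be enforced locally — preserved.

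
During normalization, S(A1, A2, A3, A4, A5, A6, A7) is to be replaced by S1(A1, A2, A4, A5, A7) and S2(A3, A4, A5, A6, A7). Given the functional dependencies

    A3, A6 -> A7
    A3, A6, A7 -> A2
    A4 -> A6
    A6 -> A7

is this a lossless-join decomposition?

No

Common attributes: S1 ∩ S2 = {A4, A5, A7}.
Closure of {A4, A5, A7}: A4 → A6 applies, adding A6. So (A4, A5, A7)⁺ = {A4, A5, A6, A7}.
The closure contains neither all of S1 = {A1, A2, A4, A5, A7} nor all of S2 = {A3, A4, A5, A6, A7}, so the common attributes are not a superkey of either fragment. The join is lossy.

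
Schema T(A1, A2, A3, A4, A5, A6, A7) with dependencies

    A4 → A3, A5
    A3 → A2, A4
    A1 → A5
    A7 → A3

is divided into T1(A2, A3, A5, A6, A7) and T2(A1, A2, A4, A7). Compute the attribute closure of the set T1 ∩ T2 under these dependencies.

T1 ∩ T2 = {A2, A7}.
A7 → A3 applies, adding A3
A3 → A2, A4 applies, adding A4
A4 → A3, A5 applies, adding A5
Closure: {A2, A3, A4, A5, A7}.

A2, A3, A4, A5, A7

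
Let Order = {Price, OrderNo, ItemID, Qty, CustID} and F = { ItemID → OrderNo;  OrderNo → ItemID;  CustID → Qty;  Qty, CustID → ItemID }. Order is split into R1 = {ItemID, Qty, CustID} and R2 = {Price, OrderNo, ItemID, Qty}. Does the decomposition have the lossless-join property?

No

Common attributes: R1 ∩ R2 = {ItemID, Qty}.
Closure of {ItemID, Qty}: ItemID → OrderNo applies, adding OrderNo. So (ItemID, Qty)⁺ = {OrderNo, ItemID, Qty}.
The closure contains neither all of R1 = {ItemID, Qty, CustID} nor all of R2 = {Price, OrderNo, ItemID, Qty}, so the common attributes are not a superkey of either fragment. The join is lossy.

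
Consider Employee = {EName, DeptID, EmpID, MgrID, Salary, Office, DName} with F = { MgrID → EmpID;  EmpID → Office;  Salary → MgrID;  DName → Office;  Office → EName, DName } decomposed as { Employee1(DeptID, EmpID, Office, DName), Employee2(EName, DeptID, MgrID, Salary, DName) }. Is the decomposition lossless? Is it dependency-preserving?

Lossless test: (DeptID, DName)⁺ = {EName, DeptID, Office, DName}, which is a superkey of neither fragment — lossy.
Dependency preservation: the restricted closure of {MgrID} across the fragments never reaches {EmpID}, so MgrID → EmpID cannot be enforced without a join — not preserved.

lossy and not dependency-preserving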